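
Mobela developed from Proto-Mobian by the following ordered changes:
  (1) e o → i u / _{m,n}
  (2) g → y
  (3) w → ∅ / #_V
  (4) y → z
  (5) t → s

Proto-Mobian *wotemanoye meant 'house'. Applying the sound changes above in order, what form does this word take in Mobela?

osimanoze

Mobela: *wotemanoye
  wotemanoye → wotimanoye   [pre-nasal raising]
  wotimanoye (rule 2 does not apply)
  wotimanoye → otimanoye   [glide loss]
  otimanoye → otimanoze   [unconditioned shift]
  otimanoze → osimanoze   [unconditioned shift]
  giving Mobela osimanoze.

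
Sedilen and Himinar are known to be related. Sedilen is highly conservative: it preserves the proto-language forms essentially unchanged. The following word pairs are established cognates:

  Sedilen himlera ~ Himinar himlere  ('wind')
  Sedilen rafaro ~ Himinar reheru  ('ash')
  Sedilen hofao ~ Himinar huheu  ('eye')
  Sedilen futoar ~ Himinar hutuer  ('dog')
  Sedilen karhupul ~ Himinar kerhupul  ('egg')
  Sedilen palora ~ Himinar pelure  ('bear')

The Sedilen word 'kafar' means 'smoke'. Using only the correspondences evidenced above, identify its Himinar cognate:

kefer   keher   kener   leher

rafaro ~ reheru — Sedilen a corresponds to Himinar e after a consonant, before a labial obstruent.
rafaro ~ reheru, hofao ~ huheu — Sedilen f corresponds to Himinar h between vowels (before a back vowel).
rafaro ~ reheru, karhupul ~ kerhupul — Sedilen a corresponds to Himinar e after a consonant, before r.
Applying these to Sedilen 'kafar':
  kafar → kefar   (a→e after a consonant, before a labial obstruent)
  kefar → kehar   (f→h between vowels (before a back vowel))
  kehar → keher   (a→e after a consonant, before r)
So the Himinar cognate is 'keher'.

keher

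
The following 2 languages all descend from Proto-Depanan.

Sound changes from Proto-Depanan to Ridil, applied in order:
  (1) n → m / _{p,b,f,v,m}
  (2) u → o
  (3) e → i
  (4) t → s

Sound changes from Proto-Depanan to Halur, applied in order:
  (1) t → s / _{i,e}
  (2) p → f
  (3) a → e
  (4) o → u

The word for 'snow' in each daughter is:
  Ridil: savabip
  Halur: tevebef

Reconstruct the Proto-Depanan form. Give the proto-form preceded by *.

Position 4: Ridil has a, Halur has e. Ridil preserves a here (none of its changes turn any other segment into a), so the proto-segment is *a.
Position 6: Ridil has i, Halur has e. Taking the neighbouring segments as reconstructed: Ridil i could go back to *e or *i; Halur e could go back to *a or *e — the one source consistent with every daughter is *e.
Continuing position by position gives *tavabep; check it forward:
Ridil: *tavabep > tavabip > savabip  (by vowel merger, unconditioned shift)
Halur: *tavabep
  tavabep (rule 1 does not apply)
  tavabep → tavabef   [unconditioned shift]
  tavabef → tevebef   [vowel merger]
  tevebef (rule 4 does not apply)
  giving Halur tevebef.
*tavabep is the unique common source.

*tavabep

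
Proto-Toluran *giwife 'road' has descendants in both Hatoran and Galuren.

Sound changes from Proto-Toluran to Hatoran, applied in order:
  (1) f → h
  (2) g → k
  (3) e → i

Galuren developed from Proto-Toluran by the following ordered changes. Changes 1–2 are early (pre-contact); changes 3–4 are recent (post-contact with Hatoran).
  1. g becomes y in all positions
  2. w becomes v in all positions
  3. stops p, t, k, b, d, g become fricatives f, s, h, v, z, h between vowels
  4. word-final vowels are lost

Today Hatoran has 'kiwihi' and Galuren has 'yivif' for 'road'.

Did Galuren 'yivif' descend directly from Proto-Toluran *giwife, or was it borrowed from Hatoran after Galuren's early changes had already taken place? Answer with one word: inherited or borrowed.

If inherited, *giwife would pass through all of Galuren's changes:
Galuren: *giwife
  giwife → yiwife   [unconditioned shift]
  yiwife → yivife   [unconditioned shift]
  yivife (rule 3 does not apply)
  yivife → yivif   [apocope]
  giving Galuren yivif.
If borrowed from Hatoran 'kiwihi' after the early changes, it would undergo only the recent ones:
  rule 3 (intervocalic lenition): no change (kiwihi)
  rule 4 (apocope): kiwihi → kiwih
  ⇒ as a loan: kiwih
Galuren 'yivif' matches the inherited outcome exactly, so it is an inherited cognate, not a loan.

inherited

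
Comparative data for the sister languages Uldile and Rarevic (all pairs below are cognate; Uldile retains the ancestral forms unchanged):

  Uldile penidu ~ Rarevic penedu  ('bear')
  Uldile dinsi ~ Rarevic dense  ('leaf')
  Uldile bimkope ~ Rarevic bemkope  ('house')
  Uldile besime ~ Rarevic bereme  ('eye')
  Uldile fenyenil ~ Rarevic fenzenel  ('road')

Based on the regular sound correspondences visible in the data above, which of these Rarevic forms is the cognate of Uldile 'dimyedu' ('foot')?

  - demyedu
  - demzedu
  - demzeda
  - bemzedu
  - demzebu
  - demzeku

demzedu

bimkope ~ bemkope, besime ~ bereme — Uldile i corresponds to Rarevic e after a consonant, before a nasal.
fenyenil ~ fenzenel — Uldile y corresponds to Rarevic z after a consonant, before a front vowel.
Applying these to Uldile 'dimyedu':
  dimyedu → demyedu   (i→e after a consonant, before a nasal)
  demyedu → demzedu   (y→z after a consonant, before a front vowel)
So the Rarevic cognate is 'demzedu'.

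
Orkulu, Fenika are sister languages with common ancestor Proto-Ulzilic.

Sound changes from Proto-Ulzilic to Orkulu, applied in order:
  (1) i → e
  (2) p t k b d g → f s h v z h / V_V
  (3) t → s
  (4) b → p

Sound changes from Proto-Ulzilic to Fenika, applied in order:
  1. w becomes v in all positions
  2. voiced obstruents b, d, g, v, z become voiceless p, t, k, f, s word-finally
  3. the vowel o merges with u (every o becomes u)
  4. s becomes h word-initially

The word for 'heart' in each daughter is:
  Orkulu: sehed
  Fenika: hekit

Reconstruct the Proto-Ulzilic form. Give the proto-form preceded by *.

*sekid

Position 4: Orkulu has e, Fenika has i. Fenika preserves i here (none of its changes turn any other segment into i), so the proto-segment is *i.
Position 5: Orkulu has d, Fenika has t. Orkulu preserves d here (none of its changes turn any other segment into d), so the proto-segment is *d.
Verify the candidate proto-form against each daughter:
Orkulu: *sekid > seked > sehed  (by vowel merger, intervocalic lenition)
Fenika: start from *sekid.
  rule 1: no change — sekid
  rule 2 (final devoicing): sekid → sekit
  rule 3: no change — sekit
  rule 4 (debuccalisation): sekit → hekit
  ⇒ Fenika hekit
*sekid is the unique common source.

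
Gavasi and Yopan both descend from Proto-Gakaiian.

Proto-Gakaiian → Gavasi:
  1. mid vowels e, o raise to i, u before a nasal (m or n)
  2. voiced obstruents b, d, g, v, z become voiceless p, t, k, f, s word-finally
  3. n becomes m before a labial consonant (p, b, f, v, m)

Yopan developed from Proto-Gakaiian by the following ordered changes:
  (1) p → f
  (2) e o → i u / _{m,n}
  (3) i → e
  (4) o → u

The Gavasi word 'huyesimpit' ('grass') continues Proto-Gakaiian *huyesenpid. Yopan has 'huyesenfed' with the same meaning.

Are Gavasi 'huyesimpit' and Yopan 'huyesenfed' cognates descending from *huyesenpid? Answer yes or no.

yes

Derive the expected Yopan reflex of *huyesenpid:
Yopan: *huyesenpid > huyesenfid > huyesinfid > huyesenfed  (by unconditioned shift, pre-nasal raising, vowel merger)
Yopan 'huyesenfed' matches the regular reflex exactly, so the pair is cognate.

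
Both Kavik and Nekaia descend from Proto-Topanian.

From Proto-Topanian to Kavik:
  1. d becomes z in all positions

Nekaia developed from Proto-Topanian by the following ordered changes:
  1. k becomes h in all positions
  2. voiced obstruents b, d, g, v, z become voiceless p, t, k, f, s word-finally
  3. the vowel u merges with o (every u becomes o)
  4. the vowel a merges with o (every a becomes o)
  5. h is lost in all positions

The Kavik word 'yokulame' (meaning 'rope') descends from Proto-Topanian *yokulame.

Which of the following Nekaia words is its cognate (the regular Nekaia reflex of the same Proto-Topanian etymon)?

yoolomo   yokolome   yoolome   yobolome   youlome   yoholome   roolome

Nekaia: *yokulame
  yokulame → yohulame   [unconditioned shift]
  yohulame (rule 2 does not apply)
  yohulame → yoholame   [vowel merger]
  yoholame → yoholome   [vowel merger]
  yoholome → yoolome   [h-loss]
  giving Nekaia yoolome.
The other candidates each miss or misapply at least one Nekaia change.

yoolome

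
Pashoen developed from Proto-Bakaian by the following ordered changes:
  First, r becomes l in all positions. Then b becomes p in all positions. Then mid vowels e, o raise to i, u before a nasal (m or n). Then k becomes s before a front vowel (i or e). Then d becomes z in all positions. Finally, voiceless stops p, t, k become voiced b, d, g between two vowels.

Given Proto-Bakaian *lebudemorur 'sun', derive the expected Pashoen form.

lebuzimolul

Pashoen: *lebudemorur > lebudemolul > lepudemolul > lepudimolul > lepuzimolul > lebuzimolul  (by unconditioned shift, unconditioned shift, pre-nasal raising, unconditioned shift, intervocalic voicing)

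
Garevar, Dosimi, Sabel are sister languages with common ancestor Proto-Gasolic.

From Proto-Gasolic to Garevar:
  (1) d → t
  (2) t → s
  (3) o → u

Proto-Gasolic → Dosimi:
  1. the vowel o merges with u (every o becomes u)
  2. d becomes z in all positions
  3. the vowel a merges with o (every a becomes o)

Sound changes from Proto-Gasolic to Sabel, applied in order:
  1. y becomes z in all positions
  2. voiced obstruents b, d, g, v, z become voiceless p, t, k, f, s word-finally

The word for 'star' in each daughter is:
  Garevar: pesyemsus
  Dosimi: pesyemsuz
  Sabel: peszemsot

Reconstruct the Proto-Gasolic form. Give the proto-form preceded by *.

Position 8: Garevar has u, Dosimi has u, Sabel has o. Sabel preserves o here (none of its changes turn any other segment into o), so the proto-segment is *o.
Position 9: Garevar has s, Dosimi has z, Sabel has t. Taking the neighbouring segments as reconstructed: Garevar s could go back to *t or *d or *s; Dosimi z could go back to *d or *z; Sabel t could go back to *t or *d — the one source consistent with every daughter is *d.
Continuing position by position gives *pesyemsod; check it forward:
Garevar: *pesyemsod > pesyemsot > pesyemsos > pesyemsus  (by unconditioned shift, unconditioned shift, vowel merger)
Dosimi: *pesyemsod > pesyemsud > pesyemsuz  (by vowel merger, unconditioned shift)
Sabel: start from *pesyemsod.
  rule 1 (unconditioned shift): pesyemsod → peszemsod
  rule 2 (final devoicing): peszemsod → peszemsot
  ⇒ Sabel peszemsot
Only *pesyemsod yields all of Garevar pesyemsus, Dosimi pesyemsuz, Sabel peszemsot.

*pesyemsod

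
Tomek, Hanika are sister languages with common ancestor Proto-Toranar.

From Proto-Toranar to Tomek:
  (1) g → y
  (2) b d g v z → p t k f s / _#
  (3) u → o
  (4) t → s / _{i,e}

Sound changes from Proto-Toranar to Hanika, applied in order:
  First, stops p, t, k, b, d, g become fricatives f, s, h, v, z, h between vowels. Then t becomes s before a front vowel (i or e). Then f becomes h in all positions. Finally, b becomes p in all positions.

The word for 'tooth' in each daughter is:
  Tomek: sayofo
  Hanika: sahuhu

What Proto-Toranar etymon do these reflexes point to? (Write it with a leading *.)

*sagufu

Position 3: Tomek has y, Hanika has h. Taking the neighbouring segments as reconstructed: Tomek y could go back to *g or *y; Hanika h could go back to *p or *k or *g or *f or *h — the one source consistent with every daughter is *g.
Position 5: Tomek has f, Hanika has h. Taking the neighbouring segments as reconstructed: Tomek f can only go back to *f; Hanika h could go back to *p or *k or *g or *f or *h — the one source consistent with every daughter is *f.
Position 6: Tomek has o, Hanika has u. Hanika preserves u here (none of its changes turn any other segment into u), so the proto-segment is *u.
This points to *sagufu. Verify forward in each daughter:
Tomek: *sagufu > sayufu > sayofo  (by unconditioned shift, vowel merger)
Hanika: start from *sagufu.
  rule 1 (intervocalic lenition): sagufu → sahufu
  rule 2: no change — sahufu
  rule 3 (unconditioned shift): sahufu → sahuhu
  rule 4: no change — sahuhu
  ⇒ Hanika sahuhu
*sagufu is the unique common source.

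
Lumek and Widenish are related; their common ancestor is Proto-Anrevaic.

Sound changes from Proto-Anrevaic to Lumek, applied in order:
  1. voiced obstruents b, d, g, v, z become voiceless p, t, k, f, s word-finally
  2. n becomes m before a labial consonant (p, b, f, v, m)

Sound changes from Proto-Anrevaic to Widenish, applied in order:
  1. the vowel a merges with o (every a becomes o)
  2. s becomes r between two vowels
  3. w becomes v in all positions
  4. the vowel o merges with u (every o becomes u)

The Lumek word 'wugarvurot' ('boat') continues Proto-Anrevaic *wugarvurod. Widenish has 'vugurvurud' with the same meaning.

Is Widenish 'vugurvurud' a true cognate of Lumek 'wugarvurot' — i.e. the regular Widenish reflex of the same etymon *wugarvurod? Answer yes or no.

Derive the expected Widenish reflex of *wugarvurod:
Widenish: *wugarvurod
  wugarvurod → wugorvurod   [vowel merger]
  wugorvurod (rule 2 does not apply)
  wugorvurod → vugorvurod   [unconditioned shift]
  vugorvurod → vugurvurud   [vowel merger]
  giving Widenish vugurvurud.
Widenish 'vugurvurud' matches the regular reflex exactly, so the pair is cognate.

yes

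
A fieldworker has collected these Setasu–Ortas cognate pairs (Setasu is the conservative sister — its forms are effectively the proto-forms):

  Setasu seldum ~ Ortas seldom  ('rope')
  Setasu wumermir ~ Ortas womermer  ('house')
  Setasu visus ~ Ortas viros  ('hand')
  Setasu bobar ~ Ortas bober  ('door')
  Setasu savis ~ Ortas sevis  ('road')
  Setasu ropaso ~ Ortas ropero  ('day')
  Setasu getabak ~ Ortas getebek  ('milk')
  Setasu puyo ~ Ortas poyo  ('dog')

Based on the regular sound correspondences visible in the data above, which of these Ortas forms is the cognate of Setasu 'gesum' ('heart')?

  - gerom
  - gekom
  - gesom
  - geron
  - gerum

gerom

visus ~ viros — Setasu s corresponds to Ortas r between vowels (before a back vowel).
seldum ~ seldom, wumermir ~ womermer — Setasu u corresponds to Ortas o after a consonant, before a nasal.
Applying these to Setasu 'gesum':
  gesum → gerum   (s→r between vowels (before a back vowel))
  gerum → gerom   (u→o after a consonant, before a nasal)
So the Ortas cognate is 'gerom'.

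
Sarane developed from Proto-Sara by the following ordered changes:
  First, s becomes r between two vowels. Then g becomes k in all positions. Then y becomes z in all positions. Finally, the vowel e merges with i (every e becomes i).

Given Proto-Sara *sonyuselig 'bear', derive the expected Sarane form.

Sarane: *sonyuselig
  sonyuselig → sonyurelig   [rhotacism]
  sonyurelig → sonyurelik   [unconditioned shift]
  sonyurelik → sonzurelik   [unconditioned shift]
  sonzurelik → sonzurilik   [vowel merger]
  giving Sarane sonzurilik.

sonzurilik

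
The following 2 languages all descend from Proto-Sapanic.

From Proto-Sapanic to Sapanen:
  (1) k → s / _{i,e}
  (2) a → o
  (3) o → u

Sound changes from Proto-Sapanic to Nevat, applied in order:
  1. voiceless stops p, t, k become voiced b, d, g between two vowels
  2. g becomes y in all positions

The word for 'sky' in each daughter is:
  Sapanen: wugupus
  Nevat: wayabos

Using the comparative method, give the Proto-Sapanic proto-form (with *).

*wagapos

Position 5: Sapanen has p, Nevat has b. Sapanen preserves p here (none of its changes turn any other segment into p), so the proto-segment is *p.
Position 2: Sapanen has u, Nevat has a. Nevat preserves a here (none of its changes turn any other segment into a), so the proto-segment is *a.
This points to *wagapos. Verify forward in each daughter:
Sapanen: start from *wagapos.
  rule 1: no change — wagapos
  rule 2 (vowel merger): wagapos → wogopos
  rule 3 (vowel merger): wogopos → wugupus
  ⇒ Sapanen wugupus
Nevat: *wagapos
  wagapos → wagabos   [intervocalic voicing]
  wagabos → wayabos   [unconditioned shift]
  giving Nevat wayabos.
No other proto-form is consistent with every reflex, so the reconstruction is *wagapos.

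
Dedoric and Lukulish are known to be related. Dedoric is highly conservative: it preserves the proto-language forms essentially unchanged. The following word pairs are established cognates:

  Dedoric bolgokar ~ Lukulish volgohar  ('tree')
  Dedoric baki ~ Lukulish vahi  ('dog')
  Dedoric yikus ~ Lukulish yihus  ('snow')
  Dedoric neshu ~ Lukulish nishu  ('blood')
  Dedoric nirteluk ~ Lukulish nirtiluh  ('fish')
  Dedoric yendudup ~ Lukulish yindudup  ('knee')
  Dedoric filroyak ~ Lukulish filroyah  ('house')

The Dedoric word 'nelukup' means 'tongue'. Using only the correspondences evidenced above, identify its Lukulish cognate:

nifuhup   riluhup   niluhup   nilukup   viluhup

neshu ~ nishu, nirteluk ~ nirtiluh — Dedoric e corresponds to Lukulish i after a consonant, before a consonant other than r, m, n, p, b, f, v.
yikus ~ yihus — Dedoric k corresponds to Lukulish h between vowels (before a back vowel).
Applying these to Dedoric 'nelukup':
  nelukup → nilukup   (e→i after a consonant, before a consonant other than r, m, n, p, b, f, v)
  nilukup → niluhup   (k→h between vowels (before a back vowel))
So the Lukulish cognate is 'niluhup'.

niluhup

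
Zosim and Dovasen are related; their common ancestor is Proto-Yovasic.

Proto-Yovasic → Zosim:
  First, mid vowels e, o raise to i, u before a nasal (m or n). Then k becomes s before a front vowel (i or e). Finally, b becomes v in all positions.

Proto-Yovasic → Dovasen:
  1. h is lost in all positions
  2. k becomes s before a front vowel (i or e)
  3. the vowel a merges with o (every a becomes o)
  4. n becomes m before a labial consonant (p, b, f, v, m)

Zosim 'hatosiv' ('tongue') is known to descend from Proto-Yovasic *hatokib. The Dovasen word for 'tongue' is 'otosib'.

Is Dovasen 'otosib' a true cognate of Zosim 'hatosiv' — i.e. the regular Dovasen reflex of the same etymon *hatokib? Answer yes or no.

Derive the expected Dovasen reflex of *hatokib:
Dovasen: *hatokib > atokib > atosib > otosib  (by h-loss, palatalisation, vowel merger)
Dovasen 'otosib' matches the regular reflex exactly, so the pair is cognate.

yes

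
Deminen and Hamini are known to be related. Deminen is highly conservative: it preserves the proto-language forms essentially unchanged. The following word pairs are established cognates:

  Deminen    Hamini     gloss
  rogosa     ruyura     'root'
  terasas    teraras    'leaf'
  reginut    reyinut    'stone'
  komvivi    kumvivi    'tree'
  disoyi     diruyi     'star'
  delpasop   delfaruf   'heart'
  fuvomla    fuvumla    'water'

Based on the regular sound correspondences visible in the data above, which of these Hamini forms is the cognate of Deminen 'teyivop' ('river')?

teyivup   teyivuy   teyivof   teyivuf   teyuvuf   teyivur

teyivuf

delpasop ~ delfaruf — Deminen o corresponds to Hamini u after a consonant, before a labial obstruent.
delpasop ~ delfaruf — Deminen p corresponds to Hamini f word-finally.
Applying these to Deminen 'teyivop':
  teyivop → teyivup   (o→u after a consonant, before a labial obstruent)
  teyivup → teyivuf   (p→f word-finally)
So the Hamini cognate is 'teyivuf'.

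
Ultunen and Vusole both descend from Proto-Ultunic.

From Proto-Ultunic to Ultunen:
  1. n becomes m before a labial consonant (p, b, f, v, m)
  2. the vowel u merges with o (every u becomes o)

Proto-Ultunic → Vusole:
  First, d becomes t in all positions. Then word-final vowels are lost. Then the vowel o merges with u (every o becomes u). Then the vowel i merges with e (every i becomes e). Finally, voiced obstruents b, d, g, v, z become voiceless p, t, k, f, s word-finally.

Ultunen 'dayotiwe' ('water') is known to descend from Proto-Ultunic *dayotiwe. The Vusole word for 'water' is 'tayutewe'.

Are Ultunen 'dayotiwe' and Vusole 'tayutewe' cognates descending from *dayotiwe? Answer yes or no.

Derive the expected Vusole reflex of *dayotiwe:
Vusole: *dayotiwe > tayotiwe > tayotiw > tayutiw > tayutew  (by unconditioned shift, apocope, vowel merger, vowel merger)
The regular Vusole reflex would be 'tayutew', but the attested form is 'tayutewe'. The correspondence is irregular, so they are not cognates (the Vusole form has a different source).

no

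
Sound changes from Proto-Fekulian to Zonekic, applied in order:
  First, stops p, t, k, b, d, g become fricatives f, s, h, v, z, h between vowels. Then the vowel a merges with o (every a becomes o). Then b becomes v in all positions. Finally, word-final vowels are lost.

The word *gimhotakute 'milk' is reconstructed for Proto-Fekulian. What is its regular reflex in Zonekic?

gimhosohus

Zonekic: *gimhotakute
  gimhotakute → gimhosahuse   [intervocalic lenition]
  gimhosahuse → gimhosohuse   [vowel merger]
  gimhosohuse (rule 3 does not apply)
  gimhosohuse → gimhosohus   [apocope]
  giving Zonekic gimhosohus.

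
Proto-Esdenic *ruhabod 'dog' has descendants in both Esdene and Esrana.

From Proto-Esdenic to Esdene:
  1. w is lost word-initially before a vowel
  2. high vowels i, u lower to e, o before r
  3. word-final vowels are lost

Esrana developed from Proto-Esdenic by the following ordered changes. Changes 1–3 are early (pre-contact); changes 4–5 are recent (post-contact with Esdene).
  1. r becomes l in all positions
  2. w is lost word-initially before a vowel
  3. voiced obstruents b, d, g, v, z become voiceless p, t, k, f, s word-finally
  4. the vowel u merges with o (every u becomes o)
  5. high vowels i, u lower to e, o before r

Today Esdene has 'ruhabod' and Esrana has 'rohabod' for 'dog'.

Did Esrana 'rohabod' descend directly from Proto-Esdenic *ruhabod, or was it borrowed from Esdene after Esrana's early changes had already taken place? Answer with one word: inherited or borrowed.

If inherited, *ruhabod would pass through all of Esrana's changes:
Esrana: *ruhabod
  ruhabod → luhabod   [unconditioned shift]
  luhabod (rule 2 does not apply)
  luhabod → luhabot   [final devoicing]
  luhabot → lohabot   [vowel merger]
  lohabot (rule 5 does not apply)
  giving Esrana lohabot.
If borrowed from Esdene 'ruhabod' after the early changes, it would undergo only the recent ones:
  rule 4 (vowel merger): ruhabod → rohabod
  rule 5 (pre-rhotic lowering): no change (rohabod)
  ⇒ as a loan: rohabod
Esrana 'rohabod' matches the loan outcome 'rohabod', not the inherited 'lohabot' — it skipped the early Esrana changes, so it was borrowed from Esdene.

borrowed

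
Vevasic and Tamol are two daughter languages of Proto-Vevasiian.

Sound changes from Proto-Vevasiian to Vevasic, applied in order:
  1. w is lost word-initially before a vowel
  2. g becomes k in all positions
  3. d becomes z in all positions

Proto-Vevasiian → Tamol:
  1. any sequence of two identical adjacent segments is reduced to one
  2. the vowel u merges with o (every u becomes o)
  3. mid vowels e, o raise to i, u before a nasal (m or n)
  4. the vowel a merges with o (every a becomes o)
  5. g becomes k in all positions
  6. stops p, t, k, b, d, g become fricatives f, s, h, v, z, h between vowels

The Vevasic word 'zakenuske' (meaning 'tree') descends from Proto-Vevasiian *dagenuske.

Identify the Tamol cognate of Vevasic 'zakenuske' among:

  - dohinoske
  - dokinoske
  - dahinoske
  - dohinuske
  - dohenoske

Tamol: *dagenuske > dagenoske > daginoske > doginoske > dokinoske > dohinoske  (by vowel merger, pre-nasal raising, vowel merger, unconditioned shift, intervocalic lenition)

dohinoske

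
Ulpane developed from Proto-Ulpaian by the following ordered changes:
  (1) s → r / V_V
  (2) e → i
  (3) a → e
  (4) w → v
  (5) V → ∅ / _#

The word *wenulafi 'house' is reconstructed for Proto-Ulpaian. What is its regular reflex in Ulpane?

Ulpane: *wenulafi
  wenulafi (rule 1 does not apply)
  wenulafi → winulafi   [vowel merger]
  winulafi → winulefi   [vowel merger]
  winulefi → vinulefi   [unconditioned shift]
  vinulefi → vinulef   [apocope]
  giving Ulpane vinulef.

vinulef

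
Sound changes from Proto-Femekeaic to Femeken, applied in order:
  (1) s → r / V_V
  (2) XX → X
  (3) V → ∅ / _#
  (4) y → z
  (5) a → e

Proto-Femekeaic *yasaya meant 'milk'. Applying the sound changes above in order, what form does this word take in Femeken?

zerez

Femeken: *yasaya
  yasaya → yaraya   [rhotacism]
  yaraya (rule 2 does not apply)
  yaraya → yaray   [apocope]
  yaray → zaraz   [unconditioned shift]
  zaraz → zerez   [vowel merger]
  giving Femeken zerez.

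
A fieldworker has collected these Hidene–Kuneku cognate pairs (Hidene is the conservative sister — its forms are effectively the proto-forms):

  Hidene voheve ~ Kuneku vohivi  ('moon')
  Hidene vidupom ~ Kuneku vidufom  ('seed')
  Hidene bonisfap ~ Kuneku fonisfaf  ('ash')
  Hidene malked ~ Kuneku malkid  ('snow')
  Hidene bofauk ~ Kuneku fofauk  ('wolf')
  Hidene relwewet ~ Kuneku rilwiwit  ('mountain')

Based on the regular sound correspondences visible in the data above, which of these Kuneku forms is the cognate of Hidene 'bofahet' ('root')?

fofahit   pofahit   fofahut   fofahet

bonisfap ~ fonisfaf, bofauk ~ fofauk — Hidene b corresponds to Kuneku f word-initially before a back vowel.
malked ~ malkid, relwewet ~ rilwiwit — Hidene e corresponds to Kuneku i after a consonant, before a consonant other than r, m, n, p, b, f, v.
Applying these to Hidene 'bofahet':
  bofahet → fofahet   (b→f word-initially before a back vowel)
  fofahet → fofahit   (e→i after a consonant, before a consonant other than r, m, n, p, b, f, v)
So the Kuneku cognate is 'fofahit'.

fofahit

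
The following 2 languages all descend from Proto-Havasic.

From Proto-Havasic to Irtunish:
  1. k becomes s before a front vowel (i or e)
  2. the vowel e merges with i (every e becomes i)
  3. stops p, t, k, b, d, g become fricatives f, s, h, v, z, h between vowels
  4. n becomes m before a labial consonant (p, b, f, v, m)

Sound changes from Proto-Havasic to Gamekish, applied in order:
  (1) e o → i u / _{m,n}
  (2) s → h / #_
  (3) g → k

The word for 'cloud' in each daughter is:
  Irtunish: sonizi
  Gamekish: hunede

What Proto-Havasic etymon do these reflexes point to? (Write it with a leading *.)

*sonede

Position 4: Irtunish has i, Gamekish has e. Gamekish preserves e here (none of its changes turn any other segment into e), so the proto-segment is *e.
Position 5: Irtunish has z, Gamekish has d. Gamekish preserves d here (none of its changes turn any other segment into d), so the proto-segment is *d.
Position 6: Irtunish has i, Gamekish has e. Gamekish preserves e here (none of its changes turn any other segment into e), so the proto-segment is *e.
Continuing position by position gives *sonede; check it forward:
Irtunish: *sonede
  sonede (rule 1 does not apply)
  sonede → sonidi   [vowel merger]
  sonidi → sonizi   [intervocalic lenition]
  sonizi (rule 4 does not apply)
  giving Irtunish sonizi.
Gamekish: start from *sonede.
  rule 1 (pre-nasal raising): sonede → sunede
  rule 2 (debuccalisation): sunede → hunede
  rule 3: no change — hunede
  ⇒ Gamekish hunede
Only *sonede yields all of Irtunish sonizi, Gamekish hunede.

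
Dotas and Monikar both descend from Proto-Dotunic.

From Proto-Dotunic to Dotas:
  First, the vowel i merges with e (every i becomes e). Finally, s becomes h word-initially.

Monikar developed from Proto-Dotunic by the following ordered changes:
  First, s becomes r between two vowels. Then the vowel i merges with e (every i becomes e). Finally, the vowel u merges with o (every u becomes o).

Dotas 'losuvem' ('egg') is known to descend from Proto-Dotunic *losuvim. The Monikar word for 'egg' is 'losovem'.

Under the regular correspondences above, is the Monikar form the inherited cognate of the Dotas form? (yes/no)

no

Derive the expected Monikar reflex of *losuvim:
Monikar: start from *losuvim.
  rule 1 (rhotacism): losuvim → loruvim
  rule 2 (vowel merger): loruvim → loruvem
  rule 3 (vowel merger): loruvem → lorovem
  ⇒ Monikar lorovem
The regular Monikar reflex would be 'lorovem', but the attested form is 'losovem'. The correspondence is irregular, so they are not cognates (the Monikar form has a different source).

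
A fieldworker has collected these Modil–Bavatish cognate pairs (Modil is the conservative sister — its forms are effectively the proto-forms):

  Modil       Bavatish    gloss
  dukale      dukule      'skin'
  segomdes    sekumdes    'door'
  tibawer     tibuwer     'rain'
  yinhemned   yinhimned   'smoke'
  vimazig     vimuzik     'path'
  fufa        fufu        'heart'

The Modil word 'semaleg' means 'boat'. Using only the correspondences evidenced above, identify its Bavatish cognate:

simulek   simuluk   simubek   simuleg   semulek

simulek

yinhemned ~ yinhimned — Modil e corresponds to Bavatish i after a consonant, before a nasal.
dukale ~ dukule, tibawer ~ tibuwer — Modil a corresponds to Bavatish u after a consonant, before a consonant other than r, m, n, p, b, f, v.
vimazig ~ vimuzik — Modil g corresponds to Bavatish k word-finally.
Applying these to Modil 'semaleg':
  semaleg → simaleg   (e→i after a consonant, before a nasal)
  simaleg → simuleg   (a→u after a consonant, before a consonant other than r, m, n, p, b, f, v)
  simuleg → simulek   (g→k word-finally)
So the Bavatish cognate is 'simulek'.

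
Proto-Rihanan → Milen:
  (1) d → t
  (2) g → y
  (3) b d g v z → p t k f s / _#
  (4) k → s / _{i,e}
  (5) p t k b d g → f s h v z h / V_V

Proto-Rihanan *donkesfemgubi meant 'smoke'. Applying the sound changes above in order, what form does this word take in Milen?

Milen: *donkesfemgubi
  donkesfemgubi → tonkesfemgubi   [unconditioned shift]
  tonkesfemgubi → tonkesfemyubi   [unconditioned shift]
  tonkesfemyubi (rule 3 does not apply)
  tonkesfemyubi → tonsesfemyubi   [palatalisation]
  tonsesfemyubi → tonsesfemyuvi   [intervocalic lenition]
  giving Milen tonsesfemyuvi.

tonsesfemyuvi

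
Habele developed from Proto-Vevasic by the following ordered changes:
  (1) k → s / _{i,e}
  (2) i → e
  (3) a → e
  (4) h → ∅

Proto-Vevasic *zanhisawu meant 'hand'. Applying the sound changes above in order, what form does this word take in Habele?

Habele: *zanhisawu > zanhesawu > zenhesewu > zenesewu  (by vowel merger, vowel merger, h-loss)

zenesewu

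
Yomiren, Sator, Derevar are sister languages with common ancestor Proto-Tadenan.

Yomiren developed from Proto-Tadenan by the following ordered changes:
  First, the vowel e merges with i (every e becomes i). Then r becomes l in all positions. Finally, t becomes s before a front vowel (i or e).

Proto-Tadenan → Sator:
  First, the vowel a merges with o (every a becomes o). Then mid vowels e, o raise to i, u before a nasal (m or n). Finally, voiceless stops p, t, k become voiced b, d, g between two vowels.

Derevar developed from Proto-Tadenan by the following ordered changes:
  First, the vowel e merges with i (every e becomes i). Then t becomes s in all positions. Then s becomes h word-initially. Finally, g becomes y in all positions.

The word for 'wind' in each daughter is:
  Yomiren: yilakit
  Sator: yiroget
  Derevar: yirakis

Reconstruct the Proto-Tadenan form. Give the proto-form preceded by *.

Position 4: Yomiren has a, Sator has o, Derevar has a. Yomiren preserves a here (none of its changes turn any other segment into a), so the proto-segment is *a.
Position 5: Yomiren has k, Sator has g, Derevar has k. Yomiren preserves k here (none of its changes turn any other segment into k), so the proto-segment is *k.
This points to *yiraket. Verify forward in each daughter:
Yomiren: *yiraket > yirakit > yilakit  (by vowel merger, unconditioned shift)
Sator: start from *yiraket.
  rule 1 (vowel merger): yiraket → yiroket
  rule 2: no change — yiroket
  rule 3 (intervocalic voicing): yiroket → yiroget
  ⇒ Sator yiroget
Derevar: *yiraket > yirakit > yirakis  (by vowel merger, unconditioned shift)
Only *yiraket yields all of Yomiren yilakit, Sator yiroget, Derevar yirakis.

*yiraket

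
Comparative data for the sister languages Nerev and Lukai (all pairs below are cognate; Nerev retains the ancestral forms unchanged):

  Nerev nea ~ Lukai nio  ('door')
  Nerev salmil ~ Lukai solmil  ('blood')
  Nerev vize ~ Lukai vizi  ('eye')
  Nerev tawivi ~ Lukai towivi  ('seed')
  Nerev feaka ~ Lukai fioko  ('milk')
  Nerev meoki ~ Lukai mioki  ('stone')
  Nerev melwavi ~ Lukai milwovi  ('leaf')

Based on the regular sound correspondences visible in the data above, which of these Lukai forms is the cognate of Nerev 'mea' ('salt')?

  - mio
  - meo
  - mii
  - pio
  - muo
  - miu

mio

nea ~ nio, feaka ~ fioko — Nerev e corresponds to Lukai i after a consonant, before a back vowel.
nea ~ nio — Nerev a corresponds to Lukai o word-finally.
Applying these to Nerev 'mea':
  mea → mia   (e→i after a consonant, before a back vowel)
  mia → mio   (a→o word-finally)
So the Lukai cognate is 'mio'.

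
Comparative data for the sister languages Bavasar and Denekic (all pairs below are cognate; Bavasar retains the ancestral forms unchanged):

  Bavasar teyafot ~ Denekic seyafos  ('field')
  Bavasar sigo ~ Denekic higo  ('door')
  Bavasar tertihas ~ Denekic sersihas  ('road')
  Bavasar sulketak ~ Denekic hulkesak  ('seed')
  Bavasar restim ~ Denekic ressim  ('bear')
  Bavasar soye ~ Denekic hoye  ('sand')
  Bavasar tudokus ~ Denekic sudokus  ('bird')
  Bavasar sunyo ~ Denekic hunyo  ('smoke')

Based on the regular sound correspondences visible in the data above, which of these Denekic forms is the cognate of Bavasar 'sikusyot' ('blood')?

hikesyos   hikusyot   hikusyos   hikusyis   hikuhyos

hikusyos

sigo ~ higo — Bavasar s corresponds to Denekic h word-initially before a front vowel.
teyafot ~ seyafos — Bavasar t corresponds to Denekic s word-finally.
Applying these to Bavasar 'sikusyot':
  sikusyot → hikusyot   (s→h word-initially before a front vowel)
  hikusyot → hikusyos   (t→s word-finally)
So the Denekic cognate is 'hikusyos'.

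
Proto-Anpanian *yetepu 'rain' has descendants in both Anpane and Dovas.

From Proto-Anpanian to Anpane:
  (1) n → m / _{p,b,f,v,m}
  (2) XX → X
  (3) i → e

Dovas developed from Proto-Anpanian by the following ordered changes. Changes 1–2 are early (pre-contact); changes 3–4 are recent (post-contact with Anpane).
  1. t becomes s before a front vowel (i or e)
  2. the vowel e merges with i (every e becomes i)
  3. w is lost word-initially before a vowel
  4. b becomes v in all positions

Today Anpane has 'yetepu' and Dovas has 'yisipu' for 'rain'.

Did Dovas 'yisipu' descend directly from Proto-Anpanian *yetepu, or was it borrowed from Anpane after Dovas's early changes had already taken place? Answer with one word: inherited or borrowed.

If inherited, *yetepu would pass through all of Dovas's changes:
Dovas: start from *yetepu.
  rule 1 (palatalisation): yetepu → yesepu
  rule 2 (vowel merger): yesepu → yisipu
  rule 3: no change — yisipu
  rule 4: no change — yisipu
  ⇒ Dovas yisipu
If borrowed from Anpane 'yetepu' after the early changes, it would undergo only the recent ones:
  rule 3 (glide loss): no change (yetepu)
  rule 4 (unconditioned shift): no change (yetepu)
  ⇒ as a loan: yetepu
Dovas 'yisipu' matches the inherited outcome exactly, so it is an inherited cognate, not a loan.

inherited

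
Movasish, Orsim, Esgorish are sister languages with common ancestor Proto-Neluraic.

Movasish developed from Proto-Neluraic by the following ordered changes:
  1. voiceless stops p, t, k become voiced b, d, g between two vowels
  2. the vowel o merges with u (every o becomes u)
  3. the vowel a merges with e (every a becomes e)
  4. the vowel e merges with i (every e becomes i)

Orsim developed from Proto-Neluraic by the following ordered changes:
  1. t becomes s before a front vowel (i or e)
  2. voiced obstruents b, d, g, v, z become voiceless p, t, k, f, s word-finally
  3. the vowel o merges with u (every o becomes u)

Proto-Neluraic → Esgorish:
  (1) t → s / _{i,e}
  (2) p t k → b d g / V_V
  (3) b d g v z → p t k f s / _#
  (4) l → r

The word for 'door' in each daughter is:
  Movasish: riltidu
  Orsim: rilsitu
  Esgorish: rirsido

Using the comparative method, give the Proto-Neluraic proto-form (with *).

*riltito

Position 4: Movasish has t, Orsim has s, Esgorish has s. Movasish preserves t here (none of its changes turn any other segment into t), so the proto-segment is *t.
Position 3: Movasish has l, Orsim has l, Esgorish has r. Movasish preserves l here (none of its changes turn any other segment into l), so the proto-segment is *l.
Position 7: Movasish has u, Orsim has u, Esgorish has o. Esgorish preserves o here (none of its changes turn any other segment into o), so the proto-segment is *o.
This points to *riltito. Verify forward in each daughter:
Movasish: *riltito
  riltito → riltido   [intervocalic voicing]
  riltido → riltidu   [vowel merger]
  riltidu (rule 3 does not apply)
  riltidu (rule 4 does not apply)
  giving Movasish riltidu.
Orsim: *riltito
  riltito → rilsito   [palatalisation]
  rilsito (rule 2 does not apply)
  rilsito → rilsitu   [vowel merger]
  giving Orsim rilsitu.
Esgorish: *riltito
  riltito → rilsito   [palatalisation]
  rilsito → rilsido   [intervocalic voicing]
  rilsido (rule 3 does not apply)
  rilsido → rirsido   [unconditioned shift]
  giving Esgorish rirsido.
No other proto-form is consistent with every reflex, so the reconstruction is *riltito.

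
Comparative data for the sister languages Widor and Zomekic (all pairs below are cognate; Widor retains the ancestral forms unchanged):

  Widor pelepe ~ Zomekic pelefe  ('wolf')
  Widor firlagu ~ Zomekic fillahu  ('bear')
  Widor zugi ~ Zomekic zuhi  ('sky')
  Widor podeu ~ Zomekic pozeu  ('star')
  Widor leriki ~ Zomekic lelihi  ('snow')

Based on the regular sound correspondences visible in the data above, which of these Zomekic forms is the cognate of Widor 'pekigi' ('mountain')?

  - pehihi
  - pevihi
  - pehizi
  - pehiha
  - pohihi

leriki ~ lelihi — Widor k corresponds to Zomekic h between vowels (before a front vowel).
zugi ~ zuhi — Widor g corresponds to Zomekic h between vowels (before a front vowel).
Applying these to Widor 'pekigi':
  pekigi → pehigi   (k→h between vowels (before a front vowel))
  pehigi → pehihi   (g→h between vowels (before a front vowel))
So the Zomekic cognate is 'pehihi'.

pehihi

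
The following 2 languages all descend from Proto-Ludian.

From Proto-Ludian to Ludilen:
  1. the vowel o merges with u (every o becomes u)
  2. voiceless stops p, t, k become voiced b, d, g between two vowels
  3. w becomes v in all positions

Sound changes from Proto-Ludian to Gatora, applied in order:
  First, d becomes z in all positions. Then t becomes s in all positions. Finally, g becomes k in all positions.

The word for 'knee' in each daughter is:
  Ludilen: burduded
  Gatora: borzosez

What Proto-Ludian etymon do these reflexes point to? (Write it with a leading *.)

Position 5: Ludilen has u, Gatora has o. Gatora preserves o here (none of its changes turn any other segment into o), so the proto-segment is *o.
Position 4: Ludilen has d, Gatora has z. Taking the neighbouring segments as reconstructed: Ludilen d can only go back to *d; Gatora z could go back to *d or *z — the one source consistent with every daughter is *d.
Verify the candidate proto-form against each daughter:
Ludilen: *bordoted > burduted > burduded  (by vowel merger, intervocalic voicing)
Gatora: start from *bordoted.
  rule 1 (unconditioned shift): bordoted → borzotez
  rule 2 (unconditioned shift): borzotez → borzosez
  rule 3: no change — borzosez
  ⇒ Gatora borzosez
Only *bordoted yields all of Ludilen burduded, Gatora borzosez.

*bordoted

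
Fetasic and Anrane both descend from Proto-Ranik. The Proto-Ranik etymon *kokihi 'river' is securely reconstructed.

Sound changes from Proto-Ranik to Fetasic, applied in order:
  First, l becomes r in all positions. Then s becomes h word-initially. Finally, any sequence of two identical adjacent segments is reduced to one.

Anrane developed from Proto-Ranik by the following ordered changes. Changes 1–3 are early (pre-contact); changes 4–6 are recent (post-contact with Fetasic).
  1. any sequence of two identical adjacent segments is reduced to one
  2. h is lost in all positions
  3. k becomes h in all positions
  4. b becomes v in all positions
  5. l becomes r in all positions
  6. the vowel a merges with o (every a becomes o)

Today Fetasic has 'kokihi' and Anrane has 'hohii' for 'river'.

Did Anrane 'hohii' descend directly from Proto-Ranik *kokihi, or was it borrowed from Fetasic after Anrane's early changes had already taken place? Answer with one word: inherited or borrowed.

inherited

If inherited, *kokihi would pass through all of Anrane's changes:
Anrane: start from *kokihi.
  rule 1: no change — kokihi
  rule 2 (h-loss): kokihi → kokii
  rule 3 (unconditioned shift): kokii → hohii
  rule 4: no change — hohii
  rule 5: no change — hohii
  rule 6: no change — hohii
  ⇒ Anrane hohii
If borrowed from Fetasic 'kokihi' after the early changes, it would undergo only the recent ones:
  rule 4 (unconditioned shift): no change (kokihi)
  rule 5 (unconditioned shift): no change (kokihi)
  rule 6 (vowel merger): no change (kokihi)
  ⇒ as a loan: kokihi
Anrane 'hohii' matches the inherited outcome exactly, so it is an inherited cognate, not a loan.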